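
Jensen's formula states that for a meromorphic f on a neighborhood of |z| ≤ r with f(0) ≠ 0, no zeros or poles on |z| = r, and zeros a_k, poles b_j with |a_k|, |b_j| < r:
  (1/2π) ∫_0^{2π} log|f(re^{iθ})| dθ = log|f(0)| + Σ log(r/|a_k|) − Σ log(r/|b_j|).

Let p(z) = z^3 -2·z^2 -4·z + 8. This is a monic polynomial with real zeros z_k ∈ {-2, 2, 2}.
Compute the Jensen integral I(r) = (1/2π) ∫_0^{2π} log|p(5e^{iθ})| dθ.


Zeros: -2, 2, 2; r = 5.
Inside |z| < r: -2, 2, 2. Outside (|z| ≥ r): ∅.
p(0) = 8, so log|p(0)| = log(8) = 2.0794.
Apply Jensen: I(r) = log|p(0)| + Σ_k log(r/|z_k|), summed over zeros inside |z| < r.
  log(r/|z_k|) for z_k = -2: log(5/2) = 0.9163
  log(r/|z_k|) for z_k = 2: log(5/2) = 0.9163
  log(r/|z_k|) for z_k = 2: log(5/2) = 0.9163
Sum over inside zeros: 2.7489.
I(r) = log|p(0)| + (inside sum) = 2.0794 + 2.7489 = 4.8283.
Closed form (all zeros inside, monic): I(r) = n·log(r) = 3·log(5) = 4.8283. ✓

I(r) ≈ 4.8283.


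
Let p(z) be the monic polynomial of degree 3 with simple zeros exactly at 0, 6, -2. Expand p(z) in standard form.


The polynomial is p(z) = ∏_{α ∈ S} (z − α), where S = {0, 6, -2}.
Expanding the product yields: p(z) = z^3 -4·z^2 -12·z.
The resulting polynomial has degree 3 and real coefficients as required.

p(z) = z^3 -4·z^2 -12·z.


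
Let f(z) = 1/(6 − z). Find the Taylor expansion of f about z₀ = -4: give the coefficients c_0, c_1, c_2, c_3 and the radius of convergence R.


Let w = z − z₀, so z = z₀ + w.
Then 6 − z = 6 − (z₀ + w) = (6 − z₀) − w = 10 − w.
f(z) = 1/(10 − w) = (1/(10)) · 1/(1 − w/(10)) = Σ_{n≥0} w^n / (10)^(n+1).
So c_n = 1/(10)^(n+1):
  c_0 = 1/(10)^1 = 1/10.
  c_1 = 1/(10)^2 = 1/100.
  c_2 = 1/(10)^3 = 1/1000.
  c_3 = 1/(10)^4 = 1/10000.
The series is valid for |w/d| < 1, i.e. |z − z₀| < |d|.
Radius of convergence: R = |6 − z₀| = |10| = 10 (distance from z₀ to the singularity z = 6).

c_0 = 1/10, c_1 = 1/100, c_2 = 1/1000, c_3 = 1/10000; R = 10.


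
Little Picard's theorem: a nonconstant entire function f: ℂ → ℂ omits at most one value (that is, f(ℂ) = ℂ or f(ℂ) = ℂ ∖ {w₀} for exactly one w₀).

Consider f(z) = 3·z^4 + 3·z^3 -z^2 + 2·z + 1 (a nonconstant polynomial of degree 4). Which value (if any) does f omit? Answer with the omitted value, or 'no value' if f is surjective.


Little Picard bounds the complement of f(ℂ) to at most one point.
For every w ∈ ℂ, the equation p(z) − w = 0 is a nonconstant polynomial in z and hence has at least one root by the fundamental theorem of algebra. So p is surjective onto ℂ, omitting no value.

Omitted value: no value.


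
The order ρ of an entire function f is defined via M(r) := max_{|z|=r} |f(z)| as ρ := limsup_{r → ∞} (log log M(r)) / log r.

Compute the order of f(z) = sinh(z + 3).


sinh(w) is a linear combination of e^{iw} and e^{−iw} (or e^w, e^{−w} in the hyperbolic case), so |sinh(w)| ≤ e^{|w|}. With w = z + 3, |w| ≤ 1|z| + 3 = 1r + 3 on |z| = r, giving M(r) ≤ e^{1r + 3}, so ρ ≤ 1. On a suitable ray (z = it for sin/cos; z = t for sinh/cosh, t real → ∞), |sinh(z + 3)| grows like e^{1|t|}/2, so ρ ≥ 1. Hence ρ = 1.
Therefore ρ = 1.

Order ρ = 1.


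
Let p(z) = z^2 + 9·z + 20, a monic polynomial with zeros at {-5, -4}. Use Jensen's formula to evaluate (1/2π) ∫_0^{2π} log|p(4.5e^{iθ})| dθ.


Zeros: -5, -4; r = 4.5.
Inside |z| < r: -4. Outside (|z| ≥ r): -5.
p(0) = 20, so log|p(0)| = log(20) = 2.9957.
Apply Jensen: I(r) = log|p(0)| + Σ_k log(r/|z_k|), summed over zeros inside |z| < r.
  log(r/|z_k|) for z_k = -4: log(4.5/4) = 0.1178
  Outside zeros (-5) contribute nothing to the Jensen sum.
Sum over inside zeros: 0.1178.
I(r) = log|p(0)| + (inside sum) = 2.9957 + 0.1178 = 3.1135.
Note: since some zeros are outside |z| ≤ r, the simplified n·log(r) form does NOT apply — only the inside zeros contribute.

I(r) ≈ 3.1135.


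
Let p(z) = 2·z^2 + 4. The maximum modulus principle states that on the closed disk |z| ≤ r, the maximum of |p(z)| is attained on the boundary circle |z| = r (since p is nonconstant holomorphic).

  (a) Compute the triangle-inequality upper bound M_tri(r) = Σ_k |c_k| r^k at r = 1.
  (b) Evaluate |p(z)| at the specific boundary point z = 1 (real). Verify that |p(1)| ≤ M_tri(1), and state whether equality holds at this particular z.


Coefficients: c_0 = 4, c_1 = 0, c_2 = 2. Radius r = 1.
Part (a). Triangle bound: M_tri(r) = Σ_k |c_k| r^k
  = |4|·1^0 + |0|·1^1 + |2|·1^2
  = 4 + 0 + 2 = 6.
This bounds M(r) := max_{|z|=r} |p(z)| from above; equality holds iff all terms c_k z^k can be made to align in phase at a single z on |z|=r.
Part (b). At z = 1 (real, on the circle |z| = r):
  p(1) = (4)·1^0 + (0)·1^1 + (2)·1^2 = 6.
  |p(1)| = 6.
Since all nonzero coefficients share the same sign, |p(1)| = 6 = M_tri(1); the triangle bound is attained at z = 1, so in fact M(r) = 6.

M_tri(1) = 6; |p(1)| = 6; equality at z=1: yes.


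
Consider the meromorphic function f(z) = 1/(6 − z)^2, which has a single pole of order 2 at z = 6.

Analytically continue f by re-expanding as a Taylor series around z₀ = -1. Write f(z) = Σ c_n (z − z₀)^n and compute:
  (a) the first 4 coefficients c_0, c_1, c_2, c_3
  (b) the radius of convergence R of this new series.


Let w = z − z₀, so z = z₀ + w.
Then 6 − z = 6 − (z₀ + w) = (6 − z₀) − w = 7 − w.
f(z) = 1/(7 − w)^2 = (1/(7)^2) · (1 − w/(7))^{−2}.
By the binomial series (1−u)^{−2} = Σ_{n≥0} C(n+1, 1) u^n for |u|<1, with u = w/(7):
  c_n = C(n+1, 1) / (7)^(n+2).
  c_0 = 1/(7)^2 = 1/49.
  c_1 = 2/(7)^3 = 2/343.
  c_2 = 3/(7)^4 = 3/2401.
  c_3 = 4/(7)^5 = 4/16807.
The series is valid for |w/d| < 1, i.e. |z − z₀| < |d|.
Radius of convergence: R = |6 − z₀| = |7| = 7 (distance from z₀ to the singularity z = 6).

c_0 = 1/49, c_1 = 2/343, c_2 = 3/2401, c_3 = 4/16807; R = 7.


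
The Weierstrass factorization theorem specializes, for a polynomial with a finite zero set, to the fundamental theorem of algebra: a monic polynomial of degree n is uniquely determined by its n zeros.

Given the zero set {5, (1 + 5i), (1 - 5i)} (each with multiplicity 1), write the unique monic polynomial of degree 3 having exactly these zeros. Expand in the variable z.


The polynomial is p(z) = ∏_{α ∈ S} (z − α), where S = {5, (1 + 5i), (1 - 5i)}.
Expanding the product yields: p(z) = z^3 -7·z^2 + 36·z -130.
Note conjugate pairs combine to real quadratics: (z − (1+5i))(z − (1−5i)) = z² − 2z + 26.
The resulting polynomial has degree 3 and real coefficients as required.

p(z) = z^3 -7·z^2 + 36·z -130.


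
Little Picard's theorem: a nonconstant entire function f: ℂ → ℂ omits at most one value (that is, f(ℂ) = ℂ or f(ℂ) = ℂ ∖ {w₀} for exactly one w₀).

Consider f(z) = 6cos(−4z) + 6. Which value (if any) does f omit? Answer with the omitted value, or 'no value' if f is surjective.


Little Picard bounds the complement of f(ℂ) to at most one point.
cos is entire and surjective onto ℂ: for every w ∈ ℂ, cos(ζ) = w has a solution ζ ∈ ℂ (e.g., via the complex inverse arccos). With ζ = −4z this gives z = ζ/(-4). Then 6·cos(−4z) takes every value in 6·ℂ = ℂ, and adding 6 is a bijection of ℂ. So f is surjective and omits no value. (Note: only on the real line is cos bounded by [−1, 1].)

Omitted value: no value.


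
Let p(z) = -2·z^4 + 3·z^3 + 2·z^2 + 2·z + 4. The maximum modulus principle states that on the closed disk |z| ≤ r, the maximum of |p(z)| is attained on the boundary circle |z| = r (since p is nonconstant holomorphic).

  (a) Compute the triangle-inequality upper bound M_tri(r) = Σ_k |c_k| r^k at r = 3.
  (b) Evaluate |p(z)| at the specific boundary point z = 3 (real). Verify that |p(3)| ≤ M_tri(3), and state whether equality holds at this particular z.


Coefficients: c_0 = 4, c_1 = 2, c_2 = 2, c_3 = 3, c_4 = -2. Radius r = 3.
Part (a). Triangle bound: M_tri(r) = Σ_k |c_k| r^k
  = |4|·3^0 + |2|·3^1 + |2|·3^2 + |3|·3^3 + |-2|·3^4
  = 4 + 6 + 18 + 81 + 162 = 271.
This bounds M(r) := max_{|z|=r} |p(z)| from above; equality holds iff all terms c_k z^k can be made to align in phase at a single z on |z|=r.
Part (b). At z = 3 (real, on the circle |z| = r):
  p(3) = (4)·3^0 + (2)·3^1 + (2)·3^2 + (3)·3^3 + (-2)·3^4 = -53.
  |p(3)| = 53.
Check: |p(3)| = 53 ≤ 271 = M_tri(3). ✓ Equality does not hold at z = 3 (the coefficients have mixed signs, so the terms do not all align in phase there).

M_tri(3) = 271; |p(3)| = 53; equality at z=3: no.


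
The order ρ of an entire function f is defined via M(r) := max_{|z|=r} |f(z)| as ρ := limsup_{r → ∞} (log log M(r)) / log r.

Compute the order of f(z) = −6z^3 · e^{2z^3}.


M(r) = max_{|z|=r} |-6|·|z|^3·|e^{2z^3}| = 6·r^3 · e^{2r^3} (the factors attain their maxima compatibly on |z|=r). Then log M(r) = log 6 + 3·log r + 2r^3, dominated by the last term, so log log M(r) ~ 3·log r. The polynomial factor -6z^3 contributes only a log r term and does not affect the order. ρ = 3.
Therefore ρ = 3.

Order ρ = 3.


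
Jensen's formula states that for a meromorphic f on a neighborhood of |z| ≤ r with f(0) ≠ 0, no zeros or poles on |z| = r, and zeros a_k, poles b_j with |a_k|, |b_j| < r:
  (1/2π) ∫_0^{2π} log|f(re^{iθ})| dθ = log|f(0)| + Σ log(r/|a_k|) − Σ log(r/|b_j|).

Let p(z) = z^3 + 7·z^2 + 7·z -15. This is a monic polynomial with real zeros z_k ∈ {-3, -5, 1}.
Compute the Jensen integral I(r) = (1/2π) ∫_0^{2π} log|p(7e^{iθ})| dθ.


Zeros: -5, -3, 1; r = 7.
Inside |z| < r: -5, -3, 1. Outside (|z| ≥ r): ∅.
p(0) = -15, so log|p(0)| = log(15) = 2.7081.
Apply Jensen: I(r) = log|p(0)| + Σ_k log(r/|z_k|), summed over zeros inside |z| < r.
  log(r/|z_k|) for z_k = -3: log(7/3) = 0.8473
  log(r/|z_k|) for z_k = -5: log(7/5) = 0.3365
  log(r/|z_k|) for z_k = 1: log(7/1) = 1.9459
Sum over inside zeros: 3.1297.
I(r) = log|p(0)| + (inside sum) = 2.7081 + 3.1297 = 5.8377.
Closed form (all zeros inside, monic): I(r) = n·log(r) = 3·log(7) = 5.8377. ✓

I(r) ≈ 5.8377.


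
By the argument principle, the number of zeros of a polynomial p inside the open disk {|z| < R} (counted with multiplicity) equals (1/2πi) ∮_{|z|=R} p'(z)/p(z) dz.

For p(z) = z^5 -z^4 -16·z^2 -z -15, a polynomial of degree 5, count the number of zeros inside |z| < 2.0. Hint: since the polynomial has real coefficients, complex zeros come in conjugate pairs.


The zeros of p are: (0 + 1i), (0 - 1i), 3, (-1 + 2i), (-1 - 2i).
Their magnitudes are: 1, 1, 3, 2.236, 2.236.
Zeros with |z| < R = 2.0: (0 + 1i), (0 - 1i).
Count = 2.
By the argument principle, (1/2πi) ∮_{|z|=R} p'(z)/p(z) dz equals exactly this count.

Number of zeros inside |z| < 2.0: 2.


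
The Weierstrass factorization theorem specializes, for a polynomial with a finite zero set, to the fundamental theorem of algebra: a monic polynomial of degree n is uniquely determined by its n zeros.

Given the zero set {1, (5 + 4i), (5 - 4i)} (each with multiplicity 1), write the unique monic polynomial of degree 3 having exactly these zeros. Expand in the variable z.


The polynomial is p(z) = ∏_{α ∈ S} (z − α), where S = {1, (5 + 4i), (5 - 4i)}.
Expanding the product yields: p(z) = z^3 -11·z^2 + 51·z -41.
Note conjugate pairs combine to real quadratics: (z − (5+4i))(z − (5−4i)) = z² − 10z + 41.
The resulting polynomial has degree 3 and real coefficients as required.

p(z) = z^3 -11·z^2 + 51·z -41.


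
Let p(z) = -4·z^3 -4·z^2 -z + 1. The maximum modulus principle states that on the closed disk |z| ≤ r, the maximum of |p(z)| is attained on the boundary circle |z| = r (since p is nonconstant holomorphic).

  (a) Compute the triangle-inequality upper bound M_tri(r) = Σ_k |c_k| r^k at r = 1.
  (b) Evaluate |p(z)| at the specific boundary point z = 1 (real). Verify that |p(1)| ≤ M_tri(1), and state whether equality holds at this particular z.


Coefficients: c_0 = 1, c_1 = -1, c_2 = -4, c_3 = -4. Radius r = 1.
Part (a). Triangle bound: M_tri(r) = Σ_k |c_k| r^k
  = |1|·1^0 + |-1|·1^1 + |-4|·1^2 + |-4|·1^3
  = 1 + 1 + 4 + 4 = 10.
This bounds M(r) := max_{|z|=r} |p(z)| from above; equality holds iff all terms c_k z^k can be made to align in phase at a single z on |z|=r.
Part (b). At z = 1 (real, on the circle |z| = r):
  p(1) = (1)·1^0 + (-1)·1^1 + (-4)·1^2 + (-4)·1^3 = -8.
  |p(1)| = 8.
Check: |p(1)| = 8 ≤ 10 = M_tri(1). ✓ Equality does not hold at z = 1 (the coefficients have mixed signs, so the terms do not all align in phase there).

M_tri(1) = 10; |p(1)| = 8; equality at z=1: no.


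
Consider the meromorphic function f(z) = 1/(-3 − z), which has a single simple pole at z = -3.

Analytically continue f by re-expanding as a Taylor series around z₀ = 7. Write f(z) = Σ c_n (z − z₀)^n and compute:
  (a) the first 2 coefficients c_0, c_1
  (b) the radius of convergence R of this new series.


Let w = z − z₀, so z = z₀ + w.
Then -3 − z = -3 − (z₀ + w) = (-3 − z₀) − w = -10 − w.
f(z) = 1/(-10 − w) = (1/(-10)) · 1/(1 − w/(-10)) = Σ_{n≥0} w^n / (-10)^(n+1).
So c_n = 1/(-10)^(n+1):
  c_0 = 1/(-10)^1 = -1/10.
  c_1 = 1/(-10)^2 = 1/100.
The series is valid for |w/d| < 1, i.e. |z − z₀| < |d|.
Radius of convergence: R = |-3 − z₀| = |-10| = 10 (distance from z₀ to the singularity z = -3).

c_0 = -1/10, c_1 = 1/100; R = 10.


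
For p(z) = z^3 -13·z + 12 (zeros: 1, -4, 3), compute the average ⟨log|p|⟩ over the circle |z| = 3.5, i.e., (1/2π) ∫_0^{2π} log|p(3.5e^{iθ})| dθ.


Zeros: -4, 1, 3; r = 3.5.
Inside |z| < r: 1, 3. Outside (|z| ≥ r): -4.
p(0) = 12, so log|p(0)| = log(12) = 2.4849.
Apply Jensen: I(r) = log|p(0)| + Σ_k log(r/|z_k|), summed over zeros inside |z| < r.
  log(r/|z_k|) for z_k = 1: log(3.5/1) = 1.2528
  log(r/|z_k|) for z_k = 3: log(3.5/3) = 0.1542
  Outside zeros (-4) contribute nothing to the Jensen sum.
Sum over inside zeros: 1.4069.
I(r) = log|p(0)| + (inside sum) = 2.4849 + 1.4069 = 3.8918.
Note: since some zeros are outside |z| ≤ r, the simplified n·log(r) form does NOT apply — only the inside zeros contribute.

I(r) ≈ 3.8918.


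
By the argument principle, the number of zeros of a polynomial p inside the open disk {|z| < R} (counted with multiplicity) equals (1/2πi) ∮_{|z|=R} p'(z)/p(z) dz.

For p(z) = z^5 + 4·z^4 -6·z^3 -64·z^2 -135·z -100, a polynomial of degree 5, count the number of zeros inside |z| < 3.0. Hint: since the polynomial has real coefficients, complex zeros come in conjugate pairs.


The zeros of p are: (-2 + 1i), (-2 - 1i), (-2 + 1i), (-2 - 1i), 4.
Their magnitudes are: 2.236, 2.236, 2.236, 2.236, 4.
Zeros with |z| < R = 3.0: (-2 + 1i), (-2 - 1i), (-2 + 1i), (-2 - 1i).
Count = 4.
By the argument principle, (1/2πi) ∮_{|z|=R} p'(z)/p(z) dz equals exactly this count.

Number of zeros inside |z| < 3.0: 4.


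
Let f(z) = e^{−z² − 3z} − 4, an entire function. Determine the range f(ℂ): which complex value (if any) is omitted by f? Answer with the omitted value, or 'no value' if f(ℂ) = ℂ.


Little Picard bounds the complement of f(ℂ) to at most one point.
The exponent g(z) = −z² − 3z is a nonconstant polynomial, hence surjective onto ℂ. So e^{g(z)} takes every value in {e^w : w ∈ ℂ} = ℂ ∖ {0}. Adding -4 shifts the range to ℂ ∖ {-4}. f omits exactly -4.

Omitted value: -4.


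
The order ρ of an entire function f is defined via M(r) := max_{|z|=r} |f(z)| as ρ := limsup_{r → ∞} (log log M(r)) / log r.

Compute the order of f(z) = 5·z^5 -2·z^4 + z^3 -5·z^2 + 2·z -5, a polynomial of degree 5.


|f(z)| ≤ Σ|c_k|·r^k = O(r^5) as r → ∞. Polynomial growth is O(e^{r^ε}) for every ε > 0 (since r^5/e^{r^ε} → 0), so ρ ≤ ε for all ε > 0, i.e. ρ = 0. Every nonconstant polynomial has order 0.
Therefore ρ = 0.

Order ρ = 0.


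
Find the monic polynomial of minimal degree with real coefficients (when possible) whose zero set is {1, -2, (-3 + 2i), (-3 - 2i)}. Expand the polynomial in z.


The polynomial is p(z) = ∏_{α ∈ S} (z − α), where S = {1, -2, (-3 + 2i), (-3 - 2i)}.
Expanding the product yields: p(z) = z^4 + 7·z^3 + 17·z^2 + z -26.
Note conjugate pairs combine to real quadratics: (z − (-3+2i))(z − (-3−2i)) = z² + 6z + 13.
The resulting polynomial has degree 4 and real coefficients as required.

p(z) = z^4 + 7·z^3 + 17·z^2 + z -26.


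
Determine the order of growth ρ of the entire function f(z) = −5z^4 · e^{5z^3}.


M(r) = max_{|z|=r} |-5|·|z|^4·|e^{5z^3}| = 5·r^4 · e^{5r^3} (the factors attain their maxima compatibly on |z|=r). Then log M(r) = log 5 + 4·log r + 5r^3, dominated by the last term, so log log M(r) ~ 3·log r. The polynomial factor -5z^4 contributes only a log r term and does not affect the order. ρ = 3.
Therefore ρ = 3.

Order ρ = 3.


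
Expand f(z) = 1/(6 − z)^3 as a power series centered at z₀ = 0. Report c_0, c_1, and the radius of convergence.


Let w = z − z₀, so z = z₀ + w.
Then 6 − z = 6 − (z₀ + w) = (6 − z₀) − w = 6 − w.
f(z) = 1/(6 − w)^3 = (1/(6)^3) · (1 − w/(6))^{−3}.
By the binomial series (1−u)^{−3} = Σ_{n≥0} C(n+2, 2) u^n for |u|<1, with u = w/(6):
  c_n = C(n+2, 2) / (6)^(n+3).
  c_0 = 1/(6)^3 = 1/216.
  c_1 = 3/(6)^4 = 1/432.
The series is valid for |w/d| < 1, i.e. |z − z₀| < |d|.
Radius of convergence: R = |6 − z₀| = |6| = 6 (distance from z₀ to the singularity z = 6).

c_0 = 1/216, c_1 = 1/432; R = 6.


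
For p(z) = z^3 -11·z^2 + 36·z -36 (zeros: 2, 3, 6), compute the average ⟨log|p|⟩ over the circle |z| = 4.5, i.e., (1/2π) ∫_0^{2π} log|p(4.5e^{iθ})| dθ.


Zeros: 2, 3, 6; r = 4.5.
Inside |z| < r: 2, 3. Outside (|z| ≥ r): 6.
p(0) = -36, so log|p(0)| = log(36) = 3.5835.
Apply Jensen: I(r) = log|p(0)| + Σ_k log(r/|z_k|), summed over zeros inside |z| < r.
  log(r/|z_k|) for z_k = 2: log(4.5/2) = 0.8109
  log(r/|z_k|) for z_k = 3: log(4.5/3) = 0.4055
  Outside zeros (6) contribute nothing to the Jensen sum.
Sum over inside zeros: 1.2164.
I(r) = log|p(0)| + (inside sum) = 3.5835 + 1.2164 = 4.7999.
Note: since some zeros are outside |z| ≤ r, the simplified n·log(r) form does NOT apply — only the inside zeros contribute.

I(r) ≈ 4.7999.


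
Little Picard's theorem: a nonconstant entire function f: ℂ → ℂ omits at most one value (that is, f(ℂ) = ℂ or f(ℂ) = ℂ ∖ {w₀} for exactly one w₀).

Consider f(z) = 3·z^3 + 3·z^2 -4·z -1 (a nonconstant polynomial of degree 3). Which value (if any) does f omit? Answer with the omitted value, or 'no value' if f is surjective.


Little Picard bounds the complement of f(ℂ) to at most one point.
For every w ∈ ℂ, the equation p(z) − w = 0 is a nonconstant polynomial in z and hence has at least one root by the fundamental theorem of algebra. So p is surjective onto ℂ, omitting no value.

Omitted value: no value.


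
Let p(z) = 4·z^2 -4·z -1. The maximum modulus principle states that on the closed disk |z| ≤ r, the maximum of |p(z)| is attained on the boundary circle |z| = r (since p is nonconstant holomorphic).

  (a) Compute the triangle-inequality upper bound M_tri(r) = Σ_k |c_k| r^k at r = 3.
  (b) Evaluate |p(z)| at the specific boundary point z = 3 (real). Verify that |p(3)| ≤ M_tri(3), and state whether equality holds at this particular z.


Coefficients: c_0 = -1, c_1 = -4, c_2 = 4. Radius r = 3.
Part (a). Triangle bound: M_tri(r) = Σ_k |c_k| r^k
  = |-1|·3^0 + |-4|·3^1 + |4|·3^2
  = 1 + 12 + 36 = 49.
This bounds M(r) := max_{|z|=r} |p(z)| from above; equality holds iff all terms c_k z^k can be made to align in phase at a single z on |z|=r.
Part (b). At z = 3 (real, on the circle |z| = r):
  p(3) = (-1)·3^0 + (-4)·3^1 + (4)·3^2 = 23.
  |p(3)| = 23.
Check: |p(3)| = 23 ≤ 49 = M_tri(3). ✓ Equality does not hold at z = 3 (the coefficients have mixed signs, so the terms do not all align in phase there).

M_tri(3) = 49; |p(3)| = 23; equality at z=3: no.


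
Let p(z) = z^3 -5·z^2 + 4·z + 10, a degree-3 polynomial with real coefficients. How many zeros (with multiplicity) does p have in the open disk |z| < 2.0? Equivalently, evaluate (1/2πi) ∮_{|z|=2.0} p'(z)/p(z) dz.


The zeros of p are: -1, (3 + 1i), (3 - 1i).
Their magnitudes are: 1, 3.162, 3.162.
Zeros with |z| < R = 2.0: -1.
Count = 1.
By the argument principle, (1/2πi) ∮_{|z|=R} p'(z)/p(z) dz equals exactly this count.

Number of zeros inside |z| < 2.0: 1.


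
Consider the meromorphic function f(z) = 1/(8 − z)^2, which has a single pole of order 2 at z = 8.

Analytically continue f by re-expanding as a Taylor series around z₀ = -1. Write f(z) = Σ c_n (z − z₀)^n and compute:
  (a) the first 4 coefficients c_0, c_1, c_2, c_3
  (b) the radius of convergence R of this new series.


Let w = z − z₀, so z = z₀ + w.
Then 8 − z = 8 − (z₀ + w) = (8 − z₀) − w = 9 − w.
f(z) = 1/(9 − w)^2 = (1/(9)^2) · (1 − w/(9))^{−2}.
By the binomial series (1−u)^{−2} = Σ_{n≥0} C(n+1, 1) u^n for |u|<1, with u = w/(9):
  c_n = C(n+1, 1) / (9)^(n+2).
  c_0 = 1/(9)^2 = 1/81.
  c_1 = 2/(9)^3 = 2/729.
  c_2 = 3/(9)^4 = 1/2187.
  c_3 = 4/(9)^5 = 4/59049.
The series is valid for |w/d| < 1, i.e. |z − z₀| < |d|.
Radius of convergence: R = |8 − z₀| = |9| = 9 (distance from z₀ to the singularity z = 8).

c_0 = 1/81, c_1 = 2/729, c_2 = 1/2187, c_3 = 4/59049; R = 9.


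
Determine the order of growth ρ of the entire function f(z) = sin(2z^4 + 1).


Write sin(w) = (e^{iw} ± e^{−iw})/(2 or 2i), so |sin(w)| ≤ e^{|w|}. With w = 2z^4 + 1, |w| ≤ 2r^4 + 1 on |z|=r, giving M(r) ≤ e^{2r^4 + 1} and ρ ≤ 4. For the lower bound, choose z on |z|=r with 2z^4 purely imaginary of modulus 2r^4; then |sin(2z^4 + 1)| grows like e^{2r^4}/2, so ρ ≥ 4. Hence ρ = 4.
Therefore ρ = 4.

Order ρ = 4.


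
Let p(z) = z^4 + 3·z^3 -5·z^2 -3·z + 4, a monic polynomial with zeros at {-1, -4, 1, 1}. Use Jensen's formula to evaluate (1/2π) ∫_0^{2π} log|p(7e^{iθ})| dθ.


Zeros: -4, -1, 1, 1; r = 7.
Inside |z| < r: -4, -1, 1, 1. Outside (|z| ≥ r): ∅.
p(0) = 4, so log|p(0)| = log(4) = 1.3863.
Apply Jensen: I(r) = log|p(0)| + Σ_k log(r/|z_k|), summed over zeros inside |z| < r.
  log(r/|z_k|) for z_k = -1: log(7/1) = 1.9459
  log(r/|z_k|) for z_k = -4: log(7/4) = 0.5596
  log(r/|z_k|) for z_k = 1: log(7/1) = 1.9459
  log(r/|z_k|) for z_k = 1: log(7/1) = 1.9459
Sum over inside zeros: 6.3973.
I(r) = log|p(0)| + (inside sum) = 1.3863 + 6.3973 = 7.7836.
Closed form (all zeros inside, monic): I(r) = n·log(r) = 4·log(7) = 7.7836. ✓

I(r) ≈ 7.7836.


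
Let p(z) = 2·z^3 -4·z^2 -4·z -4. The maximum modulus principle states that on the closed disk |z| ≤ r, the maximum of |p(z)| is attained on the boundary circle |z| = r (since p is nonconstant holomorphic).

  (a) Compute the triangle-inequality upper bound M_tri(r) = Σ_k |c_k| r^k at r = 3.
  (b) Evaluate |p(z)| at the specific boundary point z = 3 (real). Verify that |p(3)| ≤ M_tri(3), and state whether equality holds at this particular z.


Coefficients: c_0 = -4, c_1 = -4, c_2 = -4, c_3 = 2. Radius r = 3.
Part (a). Triangle bound: M_tri(r) = Σ_k |c_k| r^k
  = |-4|·3^0 + |-4|·3^1 + |-4|·3^2 + |2|·3^3
  = 4 + 12 + 36 + 54 = 106.
This bounds M(r) := max_{|z|=r} |p(z)| from above; equality holds iff all terms c_k z^k can be made to align in phase at a single z on |z|=r.
Part (b). At z = 3 (real, on the circle |z| = r):
  p(3) = (-4)·3^0 + (-4)·3^1 + (-4)·3^2 + (2)·3^3 = 2.
  |p(3)| = 2.
Check: |p(3)| = 2 ≤ 106 = M_tri(3). ✓ Equality does not hold at z = 3 (the coefficients have mixed signs, so the terms do not all align in phase there).

M_tri(3) = 106; |p(3)| = 2; equality at z=3: no.


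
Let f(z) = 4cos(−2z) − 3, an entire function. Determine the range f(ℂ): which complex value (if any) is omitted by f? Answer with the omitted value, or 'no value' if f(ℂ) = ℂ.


Little Picard bounds the complement of f(ℂ) to at most one point.
cos is entire and surjective onto ℂ: for every w ∈ ℂ, cos(ζ) = w has a solution ζ ∈ ℂ (e.g., via the complex inverse arccos). With ζ = −2z this gives z = ζ/(-2). Then 4·cos(−2z) takes every value in 4·ℂ = ℂ, and adding -3 is a bijection of ℂ. So f is surjective and omits no value. (Note: only on the real line is cos bounded by [−1, 1].)

Omitted value: no value.


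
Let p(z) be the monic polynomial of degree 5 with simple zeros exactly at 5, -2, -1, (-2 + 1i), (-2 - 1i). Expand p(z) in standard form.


The polynomial is p(z) = ∏_{α ∈ S} (z − α), where S = {5, -2, -1, (-2 + 1i), (-2 - 1i)}.
Expanding the product yields: p(z) = z^5 + 2·z^4 -16·z^3 -72·z^2 -105·z -50.
Note conjugate pairs combine to real quadratics: (z − (-2+1i))(z − (-2−1i)) = z² + 4z + 5.
The resulting polynomial has degree 5 and real coefficients as required.

p(z) = z^5 + 2·z^4 -16·z^3 -72·z^2 -105·z -50.


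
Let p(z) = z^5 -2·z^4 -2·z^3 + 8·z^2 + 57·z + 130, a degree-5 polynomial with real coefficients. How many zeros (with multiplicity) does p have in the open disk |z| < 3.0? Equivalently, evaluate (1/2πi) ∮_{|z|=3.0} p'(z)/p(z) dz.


The zeros of p are: (-1 + 2i), (-1 - 2i), -2, (3 + 2i), (3 - 2i).
Their magnitudes are: 2.236, 2.236, 2, 3.606, 3.606.
Zeros with |z| < R = 3.0: (-1 + 2i), (-1 - 2i), -2.
Count = 3.
By the argument principle, (1/2πi) ∮_{|z|=R} p'(z)/p(z) dz equals exactly this count.

Number of zeros inside |z| < 3.0: 3.


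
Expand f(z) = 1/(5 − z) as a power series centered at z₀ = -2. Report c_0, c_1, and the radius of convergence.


Let w = z − z₀, so z = z₀ + w.
Then 5 − z = 5 − (z₀ + w) = (5 − z₀) − w = 7 − w.
f(z) = 1/(7 − w) = (1/(7)) · 1/(1 − w/(7)) = Σ_{n≥0} w^n / (7)^(n+1).
So c_n = 1/(7)^(n+1):
  c_0 = 1/(7)^1 = 1/7.
  c_1 = 1/(7)^2 = 1/49.
The series is valid for |w/d| < 1, i.e. |z − z₀| < |d|.
Radius of convergence: R = |5 − z₀| = |7| = 7 (distance from z₀ to the singularity z = 5).

c_0 = 1/7, c_1 = 1/49; R = 7.


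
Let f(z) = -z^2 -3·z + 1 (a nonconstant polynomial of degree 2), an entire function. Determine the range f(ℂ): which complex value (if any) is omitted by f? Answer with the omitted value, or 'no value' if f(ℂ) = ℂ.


Little Picard bounds the complement of f(ℂ) to at most one point.
For every w ∈ ℂ, the equation p(z) − w = 0 is a nonconstant polynomial in z and hence has at least one root by the fundamental theorem of algebra. So p is surjective onto ℂ, omitting no value.

Omitted value: no value.


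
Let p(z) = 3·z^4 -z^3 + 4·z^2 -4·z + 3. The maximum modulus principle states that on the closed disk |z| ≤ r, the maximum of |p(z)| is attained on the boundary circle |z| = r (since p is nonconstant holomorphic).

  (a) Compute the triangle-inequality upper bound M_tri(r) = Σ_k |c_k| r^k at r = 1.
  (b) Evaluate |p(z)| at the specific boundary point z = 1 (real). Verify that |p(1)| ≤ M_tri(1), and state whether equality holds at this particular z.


Coefficients: c_0 = 3, c_1 = -4, c_2 = 4, c_3 = -1, c_4 = 3. Radius r = 1.
Part (a). Triangle bound: M_tri(r) = Σ_k |c_k| r^k
  = |3|·1^0 + |-4|·1^1 + |4|·1^2 + |-1|·1^3 + |3|·1^4
  = 3 + 4 + 4 + 1 + 3 = 15.
This bounds M(r) := max_{|z|=r} |p(z)| from above; equality holds iff all terms c_k z^k can be made to align in phase at a single z on |z|=r.
Part (b). At z = 1 (real, on the circle |z| = r):
  p(1) = (3)·1^0 + (-4)·1^1 + (4)·1^2 + (-1)·1^3 + (3)·1^4 = 5.
  |p(1)| = 5.
Check: |p(1)| = 5 ≤ 15 = M_tri(1). ✓ Equality does not hold at z = 1 (the coefficients have mixed signs, so the terms do not all align in phase there).

M_tri(1) = 15; |p(1)| = 5; equality at z=1: no.


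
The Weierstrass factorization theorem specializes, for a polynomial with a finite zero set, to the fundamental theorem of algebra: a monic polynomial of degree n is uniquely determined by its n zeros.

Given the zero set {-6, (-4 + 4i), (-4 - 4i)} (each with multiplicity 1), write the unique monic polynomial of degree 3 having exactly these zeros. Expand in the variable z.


The polynomial is p(z) = ∏_{α ∈ S} (z − α), where S = {-6, (-4 + 4i), (-4 - 4i)}.
Expanding the product yields: p(z) = z^3 + 14·z^2 + 80·z + 192.
Note conjugate pairs combine to real quadratics: (z − (-4+4i))(z − (-4−4i)) = z² + 8z + 32.
The resulting polynomial has degree 3 and real coefficients as required.

p(z) = z^3 + 14·z^2 + 80·z + 192.


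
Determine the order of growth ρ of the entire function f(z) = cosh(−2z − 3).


cosh(w) is a linear combination of e^{iw} and e^{−iw} (or e^w, e^{−w} in the hyperbolic case), so |cosh(w)| ≤ e^{|w|}. With w = −2z − 3, |w| ≤ 2|z| + 3 = 2r + 3 on |z| = r, giving M(r) ≤ e^{2r + 3}, so ρ ≤ 1. On a suitable ray (z = it for sin/cos; z = t for sinh/cosh, t real → ∞), |cosh(−2z − 3)| grows like e^{2|t|}/2, so ρ ≥ 1. Hence ρ = 1.
Therefore ρ = 1.

Order ρ = 1.


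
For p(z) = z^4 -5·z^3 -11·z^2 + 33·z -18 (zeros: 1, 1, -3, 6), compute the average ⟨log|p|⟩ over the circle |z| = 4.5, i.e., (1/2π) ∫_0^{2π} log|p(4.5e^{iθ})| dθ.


Zeros: -3, 1, 1, 6; r = 4.5.
Inside |z| < r: -3, 1, 1. Outside (|z| ≥ r): 6.
p(0) = -18, so log|p(0)| = log(18) = 2.8904.
Apply Jensen: I(r) = log|p(0)| + Σ_k log(r/|z_k|), summed over zeros inside |z| < r.
  log(r/|z_k|) for z_k = 1: log(4.5/1) = 1.5041
  log(r/|z_k|) for z_k = 1: log(4.5/1) = 1.5041
  log(r/|z_k|) for z_k = -3: log(4.5/3) = 0.4055
  Outside zeros (6) contribute nothing to the Jensen sum.
Sum over inside zeros: 3.4136.
I(r) = log|p(0)| + (inside sum) = 2.8904 + 3.4136 = 6.3040.
Note: since some zeros are outside |z| ≤ r, the simplified n·log(r) form does NOT apply — only the inside zeros contribute.

I(r) ≈ 6.3040.


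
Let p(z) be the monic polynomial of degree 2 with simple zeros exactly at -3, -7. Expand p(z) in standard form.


The polynomial is p(z) = ∏_{α ∈ S} (z − α), where S = {-3, -7}.
Expanding the product yields: p(z) = z^2 + 10·z + 21.
The resulting polynomial has degree 2 and real coefficients as required.

p(z) = z^2 + 10·z + 21.


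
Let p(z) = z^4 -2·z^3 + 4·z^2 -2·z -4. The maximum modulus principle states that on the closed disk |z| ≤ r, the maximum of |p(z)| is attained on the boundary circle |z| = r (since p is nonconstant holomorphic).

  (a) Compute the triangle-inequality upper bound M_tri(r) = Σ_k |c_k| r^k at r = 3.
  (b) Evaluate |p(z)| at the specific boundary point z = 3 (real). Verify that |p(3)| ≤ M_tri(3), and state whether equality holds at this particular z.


Coefficients: c_0 = -4, c_1 = -2, c_2 = 4, c_3 = -2, c_4 = 1. Radius r = 3.
Part (a). Triangle bound: M_tri(r) = Σ_k |c_k| r^k
  = |-4|·3^0 + |-2|·3^1 + |4|·3^2 + |-2|·3^3 + |1|·3^4
  = 4 + 6 + 36 + 54 + 81 = 181.
This bounds M(r) := max_{|z|=r} |p(z)| from above; equality holds iff all terms c_k z^k can be made to align in phase at a single z on |z|=r.
Part (b). At z = 3 (real, on the circle |z| = r):
  p(3) = (-4)·3^0 + (-2)·3^1 + (4)·3^2 + (-2)·3^3 + (1)·3^4 = 53.
  |p(3)| = 53.
Check: |p(3)| = 53 ≤ 181 = M_tri(3). ✓ Equality does not hold at z = 3 (the coefficients have mixed signs, so the terms do not all align in phase there).

M_tri(3) = 181; |p(3)| = 53; equality at z=3: no.


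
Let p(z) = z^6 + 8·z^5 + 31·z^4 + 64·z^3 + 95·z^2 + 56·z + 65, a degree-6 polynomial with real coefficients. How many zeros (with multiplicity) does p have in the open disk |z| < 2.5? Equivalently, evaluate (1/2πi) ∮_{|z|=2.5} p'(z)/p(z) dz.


The zeros of p are: (-3 + 2i), (-3 - 2i), (-1 + 2i), (-1 - 2i), (0 + 1i), (0 - 1i).
Their magnitudes are: 3.606, 3.606, 2.236, 2.236, 1, 1.
Zeros with |z| < R = 2.5: (-1 + 2i), (-1 - 2i), (0 + 1i), (0 - 1i).
Count = 4.
By the argument principle, (1/2πi) ∮_{|z|=R} p'(z)/p(z) dz equals exactly this count.

Number of zeros inside |z| < 2.5: 4.


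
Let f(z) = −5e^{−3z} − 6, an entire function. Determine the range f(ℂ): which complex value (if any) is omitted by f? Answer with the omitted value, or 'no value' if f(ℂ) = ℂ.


Little Picard bounds the complement of f(ℂ) to at most one point.
e^{−3z} is never zero on ℂ, so -5·e^{−3z} takes every value in ℂ ∖ {0}. Adding -6 shifts the range to ℂ ∖ {-6}. Thus f omits exactly the value -6.

Omitted value: -6.


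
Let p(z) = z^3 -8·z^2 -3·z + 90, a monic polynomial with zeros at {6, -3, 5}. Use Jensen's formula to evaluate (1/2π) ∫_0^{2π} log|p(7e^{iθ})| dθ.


Zeros: -3, 5, 6; r = 7.
Inside |z| < r: -3, 5, 6. Outside (|z| ≥ r): ∅.
p(0) = 90, so log|p(0)| = log(90) = 4.4998.
Apply Jensen: I(r) = log|p(0)| + Σ_k log(r/|z_k|), summed over zeros inside |z| < r.
  log(r/|z_k|) for z_k = 6: log(7/6) = 0.1542
  log(r/|z_k|) for z_k = -3: log(7/3) = 0.8473
  log(r/|z_k|) for z_k = 5: log(7/5) = 0.3365
Sum over inside zeros: 1.3379.
I(r) = log|p(0)| + (inside sum) = 4.4998 + 1.3379 = 5.8377.
Closed form (all zeros inside, monic): I(r) = n·log(r) = 3·log(7) = 5.8377. ✓

I(r) ≈ 5.8377.


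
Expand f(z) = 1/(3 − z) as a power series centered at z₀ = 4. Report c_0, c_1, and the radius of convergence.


Let w = z − z₀, so z = z₀ + w.
Then 3 − z = 3 − (z₀ + w) = (3 − z₀) − w = -1 − w.
f(z) = 1/(-1 − w) = (1/(-1)) · 1/(1 − w/(-1)) = Σ_{n≥0} w^n / (-1)^(n+1).
So c_n = 1/(-1)^(n+1):
  c_0 = 1/(-1)^1 = -1.
  c_1 = 1/(-1)^2 = 1.
The series is valid for |w/d| < 1, i.e. |z − z₀| < |d|.
Radius of convergence: R = |3 − z₀| = |-1| = 1 (distance from z₀ to the singularity z = 3).

c_0 = -1, c_1 = 1; R = 1.


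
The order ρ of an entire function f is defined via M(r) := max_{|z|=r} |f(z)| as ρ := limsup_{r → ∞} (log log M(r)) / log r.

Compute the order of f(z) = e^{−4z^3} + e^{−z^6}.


Each summand is entire of order 3 and 6 respectively (as in the single-exponential case). The order of a sum is at most the max of the orders, so ρ ≤ 6. For the lower bound: on |z|=r choose arg z so that -1z^6 is real positive; then |e^{-1z^6}| = e^{1r^6} while |e^{-4z^3}| ≤ e^{4r^3} = o(e^{1r^6}). So |f| ≥ e^{1r^6}(1 − o(1)) and ρ ≥ 6. Hence ρ = max(3, 6) = 6.
Therefore ρ = 6.

Order ρ = 6.


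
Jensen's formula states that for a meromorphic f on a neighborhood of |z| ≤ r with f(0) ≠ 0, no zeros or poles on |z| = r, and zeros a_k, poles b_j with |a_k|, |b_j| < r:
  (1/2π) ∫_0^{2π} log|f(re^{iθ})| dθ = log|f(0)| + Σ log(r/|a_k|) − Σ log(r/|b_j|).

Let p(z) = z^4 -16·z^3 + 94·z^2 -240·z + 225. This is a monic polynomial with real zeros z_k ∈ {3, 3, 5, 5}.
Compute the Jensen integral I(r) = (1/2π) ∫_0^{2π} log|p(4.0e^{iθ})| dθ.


Zeros: 3, 3, 5, 5; r = 4.0.
Inside |z| < r: 3, 3. Outside (|z| ≥ r): 5, 5.
p(0) = 225, so log|p(0)| = log(225) = 5.4161.
Apply Jensen: I(r) = log|p(0)| + Σ_k log(r/|z_k|), summed over zeros inside |z| < r.
  log(r/|z_k|) for z_k = 3: log(4.0/3) = 0.2877
  log(r/|z_k|) for z_k = 3: log(4.0/3) = 0.2877
  Outside zeros (5, 5) contribute nothing to the Jensen sum.
Sum over inside zeros: 0.5754.
I(r) = log|p(0)| + (inside sum) = 5.4161 + 0.5754 = 5.9915.
Note: since some zeros are outside |z| ≤ r, the simplified n·log(r) form does NOT apply — only the inside zeros contribute.

I(r) ≈ 5.9915.


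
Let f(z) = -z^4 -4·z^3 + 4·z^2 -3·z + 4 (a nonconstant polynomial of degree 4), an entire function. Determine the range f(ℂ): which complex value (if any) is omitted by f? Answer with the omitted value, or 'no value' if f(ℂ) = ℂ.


Little Picard bounds the complement of f(ℂ) to at most one point.
For every w ∈ ℂ, the equation p(z) − w = 0 is a nonconstant polynomial in z and hence has at least one root by the fundamental theorem of algebra. So p is surjective onto ℂ, omitting no value.

Omitted value: no value.


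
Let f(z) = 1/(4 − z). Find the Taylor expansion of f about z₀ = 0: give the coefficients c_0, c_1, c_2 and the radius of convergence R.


Let w = z − z₀, so z = z₀ + w.
Then 4 − z = 4 − (z₀ + w) = (4 − z₀) − w = 4 − w.
f(z) = 1/(4 − w) = (1/(4)) · 1/(1 − w/(4)) = Σ_{n≥0} w^n / (4)^(n+1).
So c_n = 1/(4)^(n+1):
  c_0 = 1/(4)^1 = 1/4.
  c_1 = 1/(4)^2 = 1/16.
  c_2 = 1/(4)^3 = 1/64.
The series is valid for |w/d| < 1, i.e. |z − z₀| < |d|.
Radius of convergence: R = |4 − z₀| = |4| = 4 (distance from z₀ to the singularity z = 4).

c_0 = 1/4, c_1 = 1/16, c_2 = 1/64; R = 4.


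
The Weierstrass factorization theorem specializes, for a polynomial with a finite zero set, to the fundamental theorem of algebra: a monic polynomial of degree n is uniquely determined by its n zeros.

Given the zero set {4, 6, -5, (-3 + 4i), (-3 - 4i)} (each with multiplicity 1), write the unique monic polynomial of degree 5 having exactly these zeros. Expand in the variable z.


The polynomial is p(z) = ∏_{α ∈ S} (z − α), where S = {4, 6, -5, (-3 + 4i), (-3 - 4i)}.
Expanding the product yields: p(z) = z^5 + z^4 -31·z^3 -161·z^2 + 70·z + 3000.
Note conjugate pairs combine to real quadratics: (z − (-3+4i))(z − (-3−4i)) = z² + 6z + 25.
The resulting polynomial has degree 5 and real coefficients as required.

p(z) = z^5 + z^4 -31·z^3 -161·z^2 + 70·z + 3000.


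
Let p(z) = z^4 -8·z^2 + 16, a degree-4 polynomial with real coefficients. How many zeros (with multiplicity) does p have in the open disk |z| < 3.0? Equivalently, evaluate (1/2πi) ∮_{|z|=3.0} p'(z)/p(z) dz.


The zeros of p are: -2, -2, 2, 2.
Their magnitudes are: 2, 2, 2, 2.
Zeros with |z| < R = 3.0: -2, -2, 2, 2.
Count = 4.
By the argument principle, (1/2πi) ∮_{|z|=R} p'(z)/p(z) dz equals exactly this count.

Number of zeros inside |z| < 3.0: 4.


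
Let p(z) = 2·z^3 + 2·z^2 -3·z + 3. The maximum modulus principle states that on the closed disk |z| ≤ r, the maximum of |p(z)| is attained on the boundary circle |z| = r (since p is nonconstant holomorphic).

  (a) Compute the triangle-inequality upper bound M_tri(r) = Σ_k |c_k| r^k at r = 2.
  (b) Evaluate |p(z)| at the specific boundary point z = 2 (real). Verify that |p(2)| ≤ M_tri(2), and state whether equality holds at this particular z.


Coefficients: c_0 = 3, c_1 = -3, c_2 = 2, c_3 = 2. Radius r = 2.
Part (a). Triangle bound: M_tri(r) = Σ_k |c_k| r^k
  = |3|·2^0 + |-3|·2^1 + |2|·2^2 + |2|·2^3
  = 3 + 6 + 8 + 16 = 33.
This bounds M(r) := max_{|z|=r} |p(z)| from above; equality holds iff all terms c_k z^k can be made to align in phase at a single z on |z|=r.
Part (b). At z = 2 (real, on the circle |z| = r):
  p(2) = (3)·2^0 + (-3)·2^1 + (2)·2^2 + (2)·2^3 = 21.
  |p(2)| = 21.
Check: |p(2)| = 21 ≤ 33 = M_tri(2). ✓ Equality does not hold at z = 2 (the coefficients have mixed signs, so the terms do not all align in phase there).

M_tri(2) = 33; |p(2)| = 21; equality at z=2: no.


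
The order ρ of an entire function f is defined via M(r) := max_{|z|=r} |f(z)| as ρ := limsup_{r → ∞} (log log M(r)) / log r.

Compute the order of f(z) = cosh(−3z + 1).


cosh(w) is a linear combination of e^{iw} and e^{−iw} (or e^w, e^{−w} in the hyperbolic case), so |cosh(w)| ≤ e^{|w|}. With w = −3z + 1, |w| ≤ 3|z| + 1 = 3r + 1 on |z| = r, giving M(r) ≤ e^{3r + 1}, so ρ ≤ 1. On a suitable ray (z = it for sin/cos; z = t for sinh/cosh, t real → ∞), |cosh(−3z + 1)| grows like e^{3|t|}/2, so ρ ≥ 1. Hence ρ = 1.
Therefore ρ = 1.

Order ρ = 1.


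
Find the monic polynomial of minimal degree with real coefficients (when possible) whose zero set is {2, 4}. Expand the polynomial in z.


The polynomial is p(z) = ∏_{α ∈ S} (z − α), where S = {2, 4}.
Expanding the product yields: p(z) = z^2 -6·z + 8.
The resulting polynomial has degree 2 and real coefficients as required.

p(z) = z^2 -6·z + 8.


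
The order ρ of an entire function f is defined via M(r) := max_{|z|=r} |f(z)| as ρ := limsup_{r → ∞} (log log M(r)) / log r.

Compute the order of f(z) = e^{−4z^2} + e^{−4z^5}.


Each summand is entire of order 2 and 5 respectively (as in the single-exponential case). The order of a sum is at most the max of the orders, so ρ ≤ 5. For the lower bound: on |z|=r choose arg z so that -4z^5 is real positive; then |e^{-4z^5}| = e^{4r^5} while |e^{-4z^2}| ≤ e^{4r^2} = o(e^{4r^5}). So |f| ≥ e^{4r^5}(1 − o(1)) and ρ ≥ 5. Hence ρ = max(2, 5) = 5.
Therefore ρ = 5.

Order ρ = 5.
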